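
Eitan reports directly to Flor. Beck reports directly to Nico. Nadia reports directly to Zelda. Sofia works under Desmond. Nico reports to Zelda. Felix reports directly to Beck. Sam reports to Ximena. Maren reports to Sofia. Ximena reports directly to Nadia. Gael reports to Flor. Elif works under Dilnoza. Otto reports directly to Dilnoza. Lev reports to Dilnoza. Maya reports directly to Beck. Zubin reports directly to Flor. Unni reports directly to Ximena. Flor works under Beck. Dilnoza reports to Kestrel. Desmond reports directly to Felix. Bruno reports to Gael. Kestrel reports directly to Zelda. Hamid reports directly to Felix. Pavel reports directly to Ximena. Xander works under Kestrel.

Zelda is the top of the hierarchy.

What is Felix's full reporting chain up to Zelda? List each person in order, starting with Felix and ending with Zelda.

Felix reports to Beck. Beck reports to Nico. Nico reports to Zelda. Zelda is at the top.

Felix -> Beck -> Nico -> Zelda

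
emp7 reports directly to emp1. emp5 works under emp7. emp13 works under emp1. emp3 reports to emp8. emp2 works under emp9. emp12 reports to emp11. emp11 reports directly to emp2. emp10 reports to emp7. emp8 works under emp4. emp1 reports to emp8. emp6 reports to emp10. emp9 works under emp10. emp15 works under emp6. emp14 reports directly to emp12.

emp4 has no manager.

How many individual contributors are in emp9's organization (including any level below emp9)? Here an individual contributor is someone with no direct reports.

The only person in emp9's organization with no one reporting to them is emp14. That is 1.

1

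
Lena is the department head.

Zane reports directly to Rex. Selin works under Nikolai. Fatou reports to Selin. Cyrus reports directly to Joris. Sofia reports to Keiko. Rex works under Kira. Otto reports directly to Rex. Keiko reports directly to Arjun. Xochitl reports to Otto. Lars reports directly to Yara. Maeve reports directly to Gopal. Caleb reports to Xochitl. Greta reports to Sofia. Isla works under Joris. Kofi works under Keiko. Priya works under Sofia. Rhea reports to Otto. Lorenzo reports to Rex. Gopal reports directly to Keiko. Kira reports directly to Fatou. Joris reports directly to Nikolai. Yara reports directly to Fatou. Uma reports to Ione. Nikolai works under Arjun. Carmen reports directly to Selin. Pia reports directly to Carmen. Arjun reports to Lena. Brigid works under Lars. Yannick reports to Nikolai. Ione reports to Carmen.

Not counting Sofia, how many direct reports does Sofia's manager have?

Sofia reports to Keiko. Keiko's other direct reports are Gopal, Kofi — 2 peers.

2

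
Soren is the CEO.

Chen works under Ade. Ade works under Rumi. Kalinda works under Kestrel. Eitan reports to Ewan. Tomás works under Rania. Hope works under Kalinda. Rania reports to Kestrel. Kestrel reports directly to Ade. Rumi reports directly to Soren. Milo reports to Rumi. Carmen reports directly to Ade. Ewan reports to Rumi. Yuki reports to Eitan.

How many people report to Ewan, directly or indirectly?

2

Ewan directly manages Eitan. Under Eitan: Yuki (1). That's 2 in total.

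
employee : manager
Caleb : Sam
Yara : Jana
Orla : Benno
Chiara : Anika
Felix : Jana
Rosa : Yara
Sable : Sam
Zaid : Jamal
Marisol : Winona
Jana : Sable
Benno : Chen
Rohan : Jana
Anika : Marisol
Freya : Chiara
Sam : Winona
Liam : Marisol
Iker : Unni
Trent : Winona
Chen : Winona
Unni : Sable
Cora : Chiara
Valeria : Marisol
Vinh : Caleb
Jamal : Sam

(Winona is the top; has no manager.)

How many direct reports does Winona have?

4

Winona directly manages Sam, Marisol, Chen, Trent. That is 4 direct reports.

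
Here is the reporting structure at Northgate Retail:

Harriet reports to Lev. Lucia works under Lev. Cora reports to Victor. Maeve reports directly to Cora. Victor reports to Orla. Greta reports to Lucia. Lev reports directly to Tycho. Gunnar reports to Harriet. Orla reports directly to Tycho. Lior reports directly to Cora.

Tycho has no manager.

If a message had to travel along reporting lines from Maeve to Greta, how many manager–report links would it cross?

7

Maeve is 4 levels below Tycho, and Greta is 3 levels below Tycho (their lowest common manager). The shortest path runs up from Maeve to Tycho and back down to Greta: 4 + 3 = 7 links.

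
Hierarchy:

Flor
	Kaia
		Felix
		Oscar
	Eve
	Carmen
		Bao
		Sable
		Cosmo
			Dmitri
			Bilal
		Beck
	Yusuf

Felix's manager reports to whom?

Flor

Felix reports to Kaia, and Kaia reports to Flor. So Felix's skip-level manager is Flor.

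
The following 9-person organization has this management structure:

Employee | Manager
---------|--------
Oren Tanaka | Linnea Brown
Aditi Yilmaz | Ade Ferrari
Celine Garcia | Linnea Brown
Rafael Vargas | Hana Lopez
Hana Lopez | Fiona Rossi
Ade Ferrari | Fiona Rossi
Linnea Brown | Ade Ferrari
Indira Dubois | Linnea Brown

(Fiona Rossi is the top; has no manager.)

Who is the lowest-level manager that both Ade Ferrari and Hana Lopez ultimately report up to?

Fiona Rossi

Ade Ferrari's chain of managers is Fiona Rossi. Hana Lopez's chain of managers is Fiona Rossi. The first manager that appears in both chains is Fiona Rossi.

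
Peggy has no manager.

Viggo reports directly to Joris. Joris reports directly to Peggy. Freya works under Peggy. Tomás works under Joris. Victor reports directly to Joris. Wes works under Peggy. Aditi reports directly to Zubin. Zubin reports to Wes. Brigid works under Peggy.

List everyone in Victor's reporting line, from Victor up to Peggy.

Victor -> Joris -> Peggy

Victor reports to Joris. Joris reports to Peggy. Peggy is at the top.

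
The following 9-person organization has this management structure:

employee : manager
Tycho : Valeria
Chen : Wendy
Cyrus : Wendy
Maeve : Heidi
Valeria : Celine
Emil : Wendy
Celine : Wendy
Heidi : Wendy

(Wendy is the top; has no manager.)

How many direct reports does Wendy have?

Wendy directly manages Heidi, Cyrus, Celine, Chen, Emil. That is 5 direct reports.

5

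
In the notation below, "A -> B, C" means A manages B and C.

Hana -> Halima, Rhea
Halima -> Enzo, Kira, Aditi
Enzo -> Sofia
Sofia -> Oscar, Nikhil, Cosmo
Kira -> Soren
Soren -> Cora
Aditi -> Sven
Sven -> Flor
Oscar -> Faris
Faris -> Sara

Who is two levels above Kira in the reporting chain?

Kira reports to Halima, and Halima reports to Hana. So Kira's skip-level manager is Hana.

Hana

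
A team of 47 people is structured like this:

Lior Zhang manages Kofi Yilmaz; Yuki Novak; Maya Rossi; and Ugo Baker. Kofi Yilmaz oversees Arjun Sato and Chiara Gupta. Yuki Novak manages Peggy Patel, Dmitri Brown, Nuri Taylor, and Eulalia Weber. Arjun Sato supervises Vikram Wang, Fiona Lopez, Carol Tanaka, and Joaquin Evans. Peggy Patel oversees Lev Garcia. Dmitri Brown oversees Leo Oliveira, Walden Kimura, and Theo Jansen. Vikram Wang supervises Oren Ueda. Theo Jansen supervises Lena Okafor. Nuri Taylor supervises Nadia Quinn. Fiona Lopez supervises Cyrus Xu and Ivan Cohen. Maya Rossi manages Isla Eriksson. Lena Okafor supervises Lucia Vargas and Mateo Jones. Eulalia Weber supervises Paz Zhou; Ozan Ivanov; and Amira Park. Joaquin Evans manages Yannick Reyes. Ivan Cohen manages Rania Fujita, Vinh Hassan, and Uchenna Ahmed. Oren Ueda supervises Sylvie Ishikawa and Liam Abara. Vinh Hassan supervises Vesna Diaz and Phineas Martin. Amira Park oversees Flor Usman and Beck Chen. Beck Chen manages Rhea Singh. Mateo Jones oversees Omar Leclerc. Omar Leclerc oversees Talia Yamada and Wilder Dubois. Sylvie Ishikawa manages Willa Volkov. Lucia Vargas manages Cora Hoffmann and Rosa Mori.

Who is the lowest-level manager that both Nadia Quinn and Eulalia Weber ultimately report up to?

Nadia Quinn's chain of managers is Nuri Taylor, Yuki Novak, Lior Zhang. Eulalia Weber's chain of managers is Yuki Novak, Lior Zhang. The first manager that appears in both chains is Yuki Novak.

Yuki Novak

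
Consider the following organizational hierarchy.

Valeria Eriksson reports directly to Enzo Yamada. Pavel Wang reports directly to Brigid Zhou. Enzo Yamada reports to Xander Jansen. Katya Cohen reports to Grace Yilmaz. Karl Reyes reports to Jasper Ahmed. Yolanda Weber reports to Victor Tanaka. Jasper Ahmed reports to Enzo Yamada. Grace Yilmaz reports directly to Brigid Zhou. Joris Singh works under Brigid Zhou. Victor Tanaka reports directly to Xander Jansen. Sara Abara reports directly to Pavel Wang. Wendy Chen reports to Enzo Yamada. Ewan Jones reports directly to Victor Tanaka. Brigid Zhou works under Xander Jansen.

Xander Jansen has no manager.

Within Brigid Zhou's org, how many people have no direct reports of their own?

The people in Brigid Zhou's organization with no one reporting to them are Joris Singh, Katya Cohen, Sara Abara. That is 3.

3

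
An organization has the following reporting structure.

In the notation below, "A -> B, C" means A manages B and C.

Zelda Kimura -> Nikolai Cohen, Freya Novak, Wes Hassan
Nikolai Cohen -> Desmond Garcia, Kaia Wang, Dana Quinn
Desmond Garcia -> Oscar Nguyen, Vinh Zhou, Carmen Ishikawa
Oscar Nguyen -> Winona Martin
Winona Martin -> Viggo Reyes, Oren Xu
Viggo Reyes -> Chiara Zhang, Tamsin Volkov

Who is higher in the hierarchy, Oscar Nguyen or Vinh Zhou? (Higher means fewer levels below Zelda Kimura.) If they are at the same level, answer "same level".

Both Oscar Nguyen and Vinh Zhou are 3 levels below Zelda Kimura.

same level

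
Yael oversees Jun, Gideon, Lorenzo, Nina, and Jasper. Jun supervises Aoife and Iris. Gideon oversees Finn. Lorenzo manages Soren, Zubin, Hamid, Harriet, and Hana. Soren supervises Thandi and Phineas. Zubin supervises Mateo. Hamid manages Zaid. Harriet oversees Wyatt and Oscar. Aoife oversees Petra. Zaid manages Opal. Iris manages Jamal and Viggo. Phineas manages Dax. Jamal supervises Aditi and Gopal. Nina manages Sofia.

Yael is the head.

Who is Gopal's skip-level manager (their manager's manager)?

Iris

Gopal reports to Jamal, and Jamal reports to Iris. So Gopal's skip-level manager is Iris.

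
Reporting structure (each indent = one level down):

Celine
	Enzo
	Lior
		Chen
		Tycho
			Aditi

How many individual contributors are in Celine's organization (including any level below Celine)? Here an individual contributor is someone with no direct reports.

3

The people in Celine's organization with no one reporting to them are Aditi, Chen, Enzo. That is 3.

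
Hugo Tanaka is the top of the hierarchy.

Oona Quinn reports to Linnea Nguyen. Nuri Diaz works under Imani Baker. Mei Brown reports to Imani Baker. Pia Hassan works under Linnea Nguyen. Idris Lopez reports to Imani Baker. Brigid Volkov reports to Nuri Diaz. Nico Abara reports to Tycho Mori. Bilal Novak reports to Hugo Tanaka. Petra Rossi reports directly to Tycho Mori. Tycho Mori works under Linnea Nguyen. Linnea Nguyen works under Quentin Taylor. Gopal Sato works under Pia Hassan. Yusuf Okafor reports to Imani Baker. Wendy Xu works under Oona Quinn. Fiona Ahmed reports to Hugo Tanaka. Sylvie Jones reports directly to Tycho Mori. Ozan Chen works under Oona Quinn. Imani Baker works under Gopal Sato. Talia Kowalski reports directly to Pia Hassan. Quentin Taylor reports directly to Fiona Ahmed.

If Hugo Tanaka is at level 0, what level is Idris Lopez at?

Chain from Idris Lopez up to Hugo Tanaka: Idris Lopez → Imani Baker → Gopal Sato → Pia Hassan → Linnea Nguyen → Quentin Taylor → Fiona Ahmed → Hugo Tanaka. That is 7 steps up, so Idris Lopez is 7 levels below Hugo Tanaka.

7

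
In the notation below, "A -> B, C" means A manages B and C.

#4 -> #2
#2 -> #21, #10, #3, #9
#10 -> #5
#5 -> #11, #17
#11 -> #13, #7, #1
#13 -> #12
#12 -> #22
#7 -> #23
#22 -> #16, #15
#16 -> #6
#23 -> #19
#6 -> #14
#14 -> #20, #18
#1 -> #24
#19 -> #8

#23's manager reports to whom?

#23 reports to #7, and #7 reports to #11. So #23's skip-level manager is #11.

#11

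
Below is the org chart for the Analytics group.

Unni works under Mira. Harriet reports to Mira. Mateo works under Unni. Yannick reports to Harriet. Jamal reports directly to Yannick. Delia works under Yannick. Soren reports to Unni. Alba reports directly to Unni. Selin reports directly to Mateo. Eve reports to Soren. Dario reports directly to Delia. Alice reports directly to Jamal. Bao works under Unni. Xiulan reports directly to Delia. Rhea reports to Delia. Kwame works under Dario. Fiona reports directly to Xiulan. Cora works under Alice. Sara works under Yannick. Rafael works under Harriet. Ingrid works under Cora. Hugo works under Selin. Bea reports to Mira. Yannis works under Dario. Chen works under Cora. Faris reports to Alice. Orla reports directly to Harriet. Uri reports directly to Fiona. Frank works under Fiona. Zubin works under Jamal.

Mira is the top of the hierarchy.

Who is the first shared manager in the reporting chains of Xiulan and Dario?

Xiulan's chain of managers is Delia, Yannick, Harriet, Mira. Dario's chain of managers is Delia, Yannick, Harriet, Mira. The first manager that appears in both chains is Delia.

Delia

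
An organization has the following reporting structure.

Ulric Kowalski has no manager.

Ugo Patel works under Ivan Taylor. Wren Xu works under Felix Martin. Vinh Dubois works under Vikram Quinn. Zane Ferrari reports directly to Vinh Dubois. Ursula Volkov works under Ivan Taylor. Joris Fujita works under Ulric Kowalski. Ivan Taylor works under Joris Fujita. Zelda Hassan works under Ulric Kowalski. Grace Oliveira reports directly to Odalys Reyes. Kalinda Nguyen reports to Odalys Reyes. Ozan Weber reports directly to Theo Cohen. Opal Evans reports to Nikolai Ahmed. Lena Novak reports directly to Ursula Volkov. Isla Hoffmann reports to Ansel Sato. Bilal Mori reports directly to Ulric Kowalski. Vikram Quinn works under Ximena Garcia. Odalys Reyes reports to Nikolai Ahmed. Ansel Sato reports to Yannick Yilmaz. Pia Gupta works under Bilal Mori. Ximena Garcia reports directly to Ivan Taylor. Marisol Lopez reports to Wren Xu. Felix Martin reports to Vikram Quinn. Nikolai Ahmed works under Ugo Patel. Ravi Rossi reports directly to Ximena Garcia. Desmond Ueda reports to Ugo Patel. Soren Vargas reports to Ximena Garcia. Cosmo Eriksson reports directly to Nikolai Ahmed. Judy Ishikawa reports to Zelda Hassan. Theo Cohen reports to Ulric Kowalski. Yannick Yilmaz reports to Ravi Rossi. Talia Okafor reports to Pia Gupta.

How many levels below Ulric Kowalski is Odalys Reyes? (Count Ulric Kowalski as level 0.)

Chain from Odalys Reyes up to Ulric Kowalski: Odalys Reyes → Nikolai Ahmed → Ugo Patel → Ivan Taylor → Joris Fujita → Ulric Kowalski. That is 5 steps up, so Odalys Reyes is 5 levels below Ulric Kowalski.

5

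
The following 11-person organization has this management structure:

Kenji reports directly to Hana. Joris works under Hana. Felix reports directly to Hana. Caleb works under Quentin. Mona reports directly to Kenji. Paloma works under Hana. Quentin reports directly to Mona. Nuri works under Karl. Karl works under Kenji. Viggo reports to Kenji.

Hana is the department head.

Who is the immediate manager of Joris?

Joris reports directly to Hana.

Hana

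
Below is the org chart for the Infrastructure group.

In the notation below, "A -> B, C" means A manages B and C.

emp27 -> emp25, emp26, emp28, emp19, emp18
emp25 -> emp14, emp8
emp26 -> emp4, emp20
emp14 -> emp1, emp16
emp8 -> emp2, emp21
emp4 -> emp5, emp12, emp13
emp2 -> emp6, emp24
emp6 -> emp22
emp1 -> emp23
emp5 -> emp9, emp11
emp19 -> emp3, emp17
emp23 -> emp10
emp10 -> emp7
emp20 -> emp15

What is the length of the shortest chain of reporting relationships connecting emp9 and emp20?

4

emp9 is 3 levels below emp26, and emp20 is 1 level below emp26 (their lowest common manager). The shortest path runs up from emp9 to emp26 and back down to emp20: 3 + 1 = 4 links.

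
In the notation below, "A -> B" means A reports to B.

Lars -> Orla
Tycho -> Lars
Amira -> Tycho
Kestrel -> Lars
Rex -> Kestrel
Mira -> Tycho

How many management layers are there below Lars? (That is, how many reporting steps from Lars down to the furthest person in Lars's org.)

2

The longest chain under Lars runs Lars → Kestrel → Rex, which is 2 levels below Lars.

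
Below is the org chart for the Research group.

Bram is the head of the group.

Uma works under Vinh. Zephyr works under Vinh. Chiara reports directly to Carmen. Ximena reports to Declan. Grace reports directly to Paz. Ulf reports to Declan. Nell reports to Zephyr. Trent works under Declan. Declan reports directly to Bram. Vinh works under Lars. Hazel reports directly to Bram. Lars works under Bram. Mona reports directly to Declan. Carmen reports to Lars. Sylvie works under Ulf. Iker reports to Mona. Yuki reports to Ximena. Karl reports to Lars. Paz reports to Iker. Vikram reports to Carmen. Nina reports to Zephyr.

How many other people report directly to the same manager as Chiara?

1

Chiara reports to Carmen. Carmen's other direct reports are Vikram — 1 peer.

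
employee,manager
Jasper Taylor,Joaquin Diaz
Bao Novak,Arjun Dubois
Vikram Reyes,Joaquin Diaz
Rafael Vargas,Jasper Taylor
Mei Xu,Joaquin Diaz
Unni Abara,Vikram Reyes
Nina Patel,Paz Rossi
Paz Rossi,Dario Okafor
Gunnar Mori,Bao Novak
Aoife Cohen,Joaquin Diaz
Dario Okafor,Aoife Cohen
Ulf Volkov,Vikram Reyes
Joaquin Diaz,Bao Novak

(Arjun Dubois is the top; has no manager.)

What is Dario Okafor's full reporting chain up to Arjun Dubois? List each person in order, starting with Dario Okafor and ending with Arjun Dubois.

Dario Okafor -> Aoife Cohen -> Joaquin Diaz -> Bao Novak -> Arjun Dubois

Dario Okafor reports to Aoife Cohen. Aoife Cohen reports to Joaquin Diaz. Joaquin Diaz reports to Bao Novak. Bao Novak reports to Arjun Dubois. Arjun Dubois is at the top.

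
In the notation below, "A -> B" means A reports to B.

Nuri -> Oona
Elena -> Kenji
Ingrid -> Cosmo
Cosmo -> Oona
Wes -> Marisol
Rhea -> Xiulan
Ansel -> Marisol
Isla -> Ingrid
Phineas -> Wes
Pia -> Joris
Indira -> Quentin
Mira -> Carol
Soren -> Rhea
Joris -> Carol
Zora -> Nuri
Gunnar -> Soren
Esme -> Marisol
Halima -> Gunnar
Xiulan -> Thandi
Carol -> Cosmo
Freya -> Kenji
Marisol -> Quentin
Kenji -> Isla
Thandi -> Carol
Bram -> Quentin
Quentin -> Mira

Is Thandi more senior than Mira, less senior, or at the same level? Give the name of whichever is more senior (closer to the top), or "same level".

same level

Both Thandi and Mira are 3 levels below Oona.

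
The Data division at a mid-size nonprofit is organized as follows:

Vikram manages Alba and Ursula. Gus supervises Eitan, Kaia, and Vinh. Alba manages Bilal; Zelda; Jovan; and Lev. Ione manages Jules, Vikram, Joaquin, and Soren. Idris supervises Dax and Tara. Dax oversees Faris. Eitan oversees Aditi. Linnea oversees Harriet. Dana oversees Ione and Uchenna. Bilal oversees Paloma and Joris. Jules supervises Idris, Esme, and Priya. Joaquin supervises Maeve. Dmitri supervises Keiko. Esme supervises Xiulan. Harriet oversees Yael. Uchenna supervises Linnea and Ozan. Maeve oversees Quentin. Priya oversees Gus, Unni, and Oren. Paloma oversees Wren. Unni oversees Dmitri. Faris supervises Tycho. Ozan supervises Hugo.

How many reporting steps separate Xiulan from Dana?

4

Chain from Xiulan up to Dana: Xiulan → Esme → Jules → Ione → Dana. That is 4 steps up, so Xiulan is 4 levels below Dana.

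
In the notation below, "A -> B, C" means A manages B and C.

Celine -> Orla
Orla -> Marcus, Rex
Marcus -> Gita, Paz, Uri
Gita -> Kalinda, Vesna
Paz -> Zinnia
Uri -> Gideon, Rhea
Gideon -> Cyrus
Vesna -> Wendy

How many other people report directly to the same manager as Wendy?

0

Wendy reports to Vesna, and Vesna has no other direct reports. Wendy has 0 peers.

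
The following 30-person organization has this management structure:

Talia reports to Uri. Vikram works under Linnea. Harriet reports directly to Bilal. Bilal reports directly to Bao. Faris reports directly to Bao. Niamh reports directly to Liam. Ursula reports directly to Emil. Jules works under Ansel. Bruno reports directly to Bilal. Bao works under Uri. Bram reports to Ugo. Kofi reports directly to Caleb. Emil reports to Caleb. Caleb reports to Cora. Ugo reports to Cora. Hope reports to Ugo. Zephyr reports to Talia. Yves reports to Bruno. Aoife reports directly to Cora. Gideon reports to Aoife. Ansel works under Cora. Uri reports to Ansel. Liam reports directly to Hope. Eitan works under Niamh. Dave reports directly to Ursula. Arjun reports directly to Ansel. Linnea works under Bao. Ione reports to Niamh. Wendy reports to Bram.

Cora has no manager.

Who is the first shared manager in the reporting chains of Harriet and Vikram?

Bao

Harriet's chain of managers is Bilal, Bao, Uri, Ansel, Cora. Vikram's chain of managers is Linnea, Bao, Uri, Ansel, Cora. The first manager that appears in both chains is Bao.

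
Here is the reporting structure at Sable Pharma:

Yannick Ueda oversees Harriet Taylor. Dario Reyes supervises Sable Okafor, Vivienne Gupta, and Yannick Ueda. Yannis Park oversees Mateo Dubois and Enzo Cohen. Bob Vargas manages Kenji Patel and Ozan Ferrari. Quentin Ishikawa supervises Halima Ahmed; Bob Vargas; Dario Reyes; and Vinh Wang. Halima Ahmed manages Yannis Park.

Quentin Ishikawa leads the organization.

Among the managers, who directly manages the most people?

Quentin Ishikawa

Direct-report counts: Quentin Ishikawa has 4; Dario Reyes has 3; Yannick Ueda has 1; Bob Vargas has 2; Halima Ahmed has 1; Yannis Park has 2. The largest is 4, held by Quentin Ishikawa.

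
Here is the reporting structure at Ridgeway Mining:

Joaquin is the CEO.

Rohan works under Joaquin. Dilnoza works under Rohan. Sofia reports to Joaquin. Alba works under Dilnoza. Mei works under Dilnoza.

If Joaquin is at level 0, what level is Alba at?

Chain from Alba up to Joaquin: Alba → Dilnoza → Rohan → Joaquin. That is 3 steps up, so Alba is 3 levels below Joaquin.

3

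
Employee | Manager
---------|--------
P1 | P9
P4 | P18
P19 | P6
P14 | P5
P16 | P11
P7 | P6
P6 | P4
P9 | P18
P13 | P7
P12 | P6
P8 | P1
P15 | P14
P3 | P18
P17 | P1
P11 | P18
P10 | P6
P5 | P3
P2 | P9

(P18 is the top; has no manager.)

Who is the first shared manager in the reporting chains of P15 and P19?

P15's chain of managers is P14, P5, P3, P18. P19's chain of managers is P6, P4, P18. The first manager that appears in both chains is P18.

P18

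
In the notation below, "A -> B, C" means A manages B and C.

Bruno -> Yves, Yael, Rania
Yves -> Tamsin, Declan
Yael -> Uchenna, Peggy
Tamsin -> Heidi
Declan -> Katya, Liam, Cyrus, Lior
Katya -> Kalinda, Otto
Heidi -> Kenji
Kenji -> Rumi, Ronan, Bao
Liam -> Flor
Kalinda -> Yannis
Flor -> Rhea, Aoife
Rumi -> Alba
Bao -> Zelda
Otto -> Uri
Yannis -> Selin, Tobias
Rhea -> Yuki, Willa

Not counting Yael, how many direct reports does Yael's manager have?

2

Yael reports to Bruno. Bruno's other direct reports are Yves, Rania — 2 peers.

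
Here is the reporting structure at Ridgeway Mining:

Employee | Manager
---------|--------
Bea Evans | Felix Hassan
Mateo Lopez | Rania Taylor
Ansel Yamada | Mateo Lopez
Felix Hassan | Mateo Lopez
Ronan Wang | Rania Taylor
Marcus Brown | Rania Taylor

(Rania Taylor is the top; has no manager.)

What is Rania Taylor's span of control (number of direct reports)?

3

Rania Taylor directly manages Mateo Lopez, Marcus Brown, Ronan Wang. That is 3 direct reports.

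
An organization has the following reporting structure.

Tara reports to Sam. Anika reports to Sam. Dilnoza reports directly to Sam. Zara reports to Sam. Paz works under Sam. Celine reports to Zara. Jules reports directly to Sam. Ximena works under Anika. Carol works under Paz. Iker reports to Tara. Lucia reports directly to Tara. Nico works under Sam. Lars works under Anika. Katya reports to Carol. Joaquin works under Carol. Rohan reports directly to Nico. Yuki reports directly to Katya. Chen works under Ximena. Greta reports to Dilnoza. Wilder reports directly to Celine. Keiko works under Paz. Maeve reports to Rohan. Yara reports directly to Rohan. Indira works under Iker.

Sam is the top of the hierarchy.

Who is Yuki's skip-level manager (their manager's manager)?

Carol

Yuki reports to Katya, and Katya reports to Carol. So Yuki's skip-level manager is Carol.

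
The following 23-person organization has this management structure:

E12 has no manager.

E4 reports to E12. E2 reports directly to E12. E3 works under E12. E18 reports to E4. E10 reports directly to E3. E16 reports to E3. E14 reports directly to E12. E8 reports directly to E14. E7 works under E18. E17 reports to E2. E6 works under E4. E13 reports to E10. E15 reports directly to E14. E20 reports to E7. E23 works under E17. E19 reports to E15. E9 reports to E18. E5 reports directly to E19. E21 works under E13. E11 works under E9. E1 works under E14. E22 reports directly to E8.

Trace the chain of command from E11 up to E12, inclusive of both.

E11 -> E9 -> E18 -> E4 -> E12

E11 reports to E9. E9 reports to E18. E18 reports to E4. E4 reports to E12. E12 is at the top.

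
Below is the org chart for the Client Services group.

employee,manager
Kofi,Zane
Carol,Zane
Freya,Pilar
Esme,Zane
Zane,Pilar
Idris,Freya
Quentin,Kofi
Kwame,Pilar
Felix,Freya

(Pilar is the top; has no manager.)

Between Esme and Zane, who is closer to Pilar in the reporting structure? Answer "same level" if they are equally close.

Zane

Esme is 2 levels below Pilar; Zane is 1. Zane is higher.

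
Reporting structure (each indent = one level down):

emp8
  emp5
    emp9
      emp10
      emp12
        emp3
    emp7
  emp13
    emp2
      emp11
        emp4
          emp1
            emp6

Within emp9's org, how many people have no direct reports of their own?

The people in emp9's organization with no one reporting to them are emp3, emp10. That is 2.

2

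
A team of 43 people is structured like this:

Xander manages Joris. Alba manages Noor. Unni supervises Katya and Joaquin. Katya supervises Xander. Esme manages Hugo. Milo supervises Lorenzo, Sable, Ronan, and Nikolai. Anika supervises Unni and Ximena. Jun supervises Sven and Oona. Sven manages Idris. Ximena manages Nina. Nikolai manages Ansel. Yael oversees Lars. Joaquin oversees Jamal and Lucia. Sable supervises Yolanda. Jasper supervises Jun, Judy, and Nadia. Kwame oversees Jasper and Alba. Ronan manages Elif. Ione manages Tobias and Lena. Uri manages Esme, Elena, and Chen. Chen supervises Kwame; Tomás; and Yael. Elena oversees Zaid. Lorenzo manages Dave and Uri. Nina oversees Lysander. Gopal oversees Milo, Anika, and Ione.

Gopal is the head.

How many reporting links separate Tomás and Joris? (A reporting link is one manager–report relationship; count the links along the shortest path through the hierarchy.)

10

Tomás is 5 levels below Gopal, and Joris is 5 levels below Gopal (their lowest common manager). The shortest path runs up from Tomás to Gopal and back down to Joris: 5 + 5 = 10 links.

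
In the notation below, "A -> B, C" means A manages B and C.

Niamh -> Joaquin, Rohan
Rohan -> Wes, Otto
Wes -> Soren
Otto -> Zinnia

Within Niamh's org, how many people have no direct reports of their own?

3

The people in Niamh's organization with no one reporting to them are Zinnia, Soren, Joaquin. That is 3.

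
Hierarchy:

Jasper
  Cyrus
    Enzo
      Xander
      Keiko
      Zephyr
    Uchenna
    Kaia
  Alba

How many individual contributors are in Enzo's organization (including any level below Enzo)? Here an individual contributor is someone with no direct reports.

3

The people in Enzo's organization with no one reporting to them are Zephyr, Keiko, Xander. That is 3.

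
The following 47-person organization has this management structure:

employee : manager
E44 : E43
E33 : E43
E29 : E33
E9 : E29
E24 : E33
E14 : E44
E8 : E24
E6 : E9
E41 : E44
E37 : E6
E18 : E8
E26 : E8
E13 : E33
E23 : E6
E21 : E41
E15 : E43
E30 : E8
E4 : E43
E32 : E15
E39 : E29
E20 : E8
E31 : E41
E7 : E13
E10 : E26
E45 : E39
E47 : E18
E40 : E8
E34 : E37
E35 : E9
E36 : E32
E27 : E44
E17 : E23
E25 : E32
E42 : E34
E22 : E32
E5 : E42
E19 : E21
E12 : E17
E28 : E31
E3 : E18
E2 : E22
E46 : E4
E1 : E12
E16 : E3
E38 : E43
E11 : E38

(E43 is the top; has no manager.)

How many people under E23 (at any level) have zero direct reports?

The only person in E23's organization with no one reporting to them is E1. That is 1.

1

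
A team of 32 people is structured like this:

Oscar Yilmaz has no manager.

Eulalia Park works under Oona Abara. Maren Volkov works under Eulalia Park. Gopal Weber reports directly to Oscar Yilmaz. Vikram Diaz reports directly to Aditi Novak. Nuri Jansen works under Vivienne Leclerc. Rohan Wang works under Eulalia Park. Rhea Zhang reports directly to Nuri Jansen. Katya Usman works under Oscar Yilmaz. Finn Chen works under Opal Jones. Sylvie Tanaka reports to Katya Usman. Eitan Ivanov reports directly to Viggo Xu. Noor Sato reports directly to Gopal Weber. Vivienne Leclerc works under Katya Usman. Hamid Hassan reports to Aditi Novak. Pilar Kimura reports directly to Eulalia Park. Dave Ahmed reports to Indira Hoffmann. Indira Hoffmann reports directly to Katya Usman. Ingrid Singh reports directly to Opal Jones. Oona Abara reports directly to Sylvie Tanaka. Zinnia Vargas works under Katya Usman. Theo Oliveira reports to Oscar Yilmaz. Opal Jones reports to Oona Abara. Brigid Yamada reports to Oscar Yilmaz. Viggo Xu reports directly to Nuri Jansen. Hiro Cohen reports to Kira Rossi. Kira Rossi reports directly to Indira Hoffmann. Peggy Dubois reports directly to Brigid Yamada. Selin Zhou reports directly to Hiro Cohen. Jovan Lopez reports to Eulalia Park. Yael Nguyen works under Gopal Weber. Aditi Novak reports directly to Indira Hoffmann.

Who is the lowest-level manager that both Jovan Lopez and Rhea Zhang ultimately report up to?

Jovan Lopez's chain of managers is Eulalia Park, Oona Abara, Sylvie Tanaka, Katya Usman, Oscar Yilmaz. Rhea Zhang's chain of managers is Nuri Jansen, Vivienne Leclerc, Katya Usman, Oscar Yilmaz. The first manager that appears in both chains is Katya Usman.

Katya Usman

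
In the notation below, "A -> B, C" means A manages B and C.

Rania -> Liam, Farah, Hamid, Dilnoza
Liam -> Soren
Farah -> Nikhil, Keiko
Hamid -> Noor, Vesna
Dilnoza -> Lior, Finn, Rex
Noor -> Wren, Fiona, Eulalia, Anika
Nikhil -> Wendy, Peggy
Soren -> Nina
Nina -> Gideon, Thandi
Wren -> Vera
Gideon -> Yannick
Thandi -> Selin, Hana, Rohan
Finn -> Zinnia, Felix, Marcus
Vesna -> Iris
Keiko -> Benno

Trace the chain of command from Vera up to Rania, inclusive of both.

Vera -> Wren -> Noor -> Hamid -> Rania

Vera reports to Wren. Wren reports to Noor. Noor reports to Hamid. Hamid reports to Rania. Rania is at the top.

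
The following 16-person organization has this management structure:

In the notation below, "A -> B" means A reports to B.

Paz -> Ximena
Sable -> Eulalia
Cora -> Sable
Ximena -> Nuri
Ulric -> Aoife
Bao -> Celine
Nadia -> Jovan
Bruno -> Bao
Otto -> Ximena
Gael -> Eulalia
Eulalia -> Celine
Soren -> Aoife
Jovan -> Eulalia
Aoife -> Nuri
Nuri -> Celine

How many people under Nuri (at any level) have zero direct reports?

The people in Nuri's organization with no one reporting to them are Soren, Ulric, Paz, Otto. That is 4.

4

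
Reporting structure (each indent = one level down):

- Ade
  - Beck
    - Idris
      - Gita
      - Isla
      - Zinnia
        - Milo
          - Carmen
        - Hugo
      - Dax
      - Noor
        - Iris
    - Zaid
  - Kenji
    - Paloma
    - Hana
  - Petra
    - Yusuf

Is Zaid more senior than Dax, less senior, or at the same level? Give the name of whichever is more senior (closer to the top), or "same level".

Zaid is 2 levels below Ade; Dax is 3. Zaid is higher.

Zaid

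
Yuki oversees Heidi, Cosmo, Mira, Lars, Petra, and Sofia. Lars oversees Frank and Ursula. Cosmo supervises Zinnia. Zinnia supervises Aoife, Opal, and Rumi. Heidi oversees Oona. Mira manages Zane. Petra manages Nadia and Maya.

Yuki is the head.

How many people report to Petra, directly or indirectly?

2

Petra directly manages Maya, Nadia. Maya has no reports. Nadia has no reports. So Petra's organization is 2 direct reports plus everyone under them: 1 + 1 = 2.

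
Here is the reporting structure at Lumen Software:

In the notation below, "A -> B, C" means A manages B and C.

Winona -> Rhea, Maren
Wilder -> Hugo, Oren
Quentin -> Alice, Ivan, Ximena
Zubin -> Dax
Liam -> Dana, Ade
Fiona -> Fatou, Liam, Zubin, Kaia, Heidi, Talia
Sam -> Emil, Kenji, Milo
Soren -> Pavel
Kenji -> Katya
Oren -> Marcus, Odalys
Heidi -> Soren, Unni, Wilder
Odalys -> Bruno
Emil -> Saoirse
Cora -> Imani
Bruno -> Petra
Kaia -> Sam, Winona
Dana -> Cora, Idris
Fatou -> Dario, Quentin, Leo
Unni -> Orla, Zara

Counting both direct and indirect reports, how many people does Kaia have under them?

Kaia directly manages Sam, Winona. Under Sam: Milo, Kenji, Katya, Emil, Saoirse (5). Under Winona: Maren, Rhea (2). So Kaia's organization is 2 direct reports plus everyone under them: 6 + 3 = 9.

9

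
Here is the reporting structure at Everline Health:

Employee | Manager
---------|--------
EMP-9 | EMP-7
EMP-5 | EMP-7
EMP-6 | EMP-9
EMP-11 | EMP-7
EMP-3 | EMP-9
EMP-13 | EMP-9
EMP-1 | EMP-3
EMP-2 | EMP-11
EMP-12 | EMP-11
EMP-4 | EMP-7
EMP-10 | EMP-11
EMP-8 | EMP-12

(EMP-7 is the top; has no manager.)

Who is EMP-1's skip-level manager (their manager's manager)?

EMP-1 reports to EMP-3, and EMP-3 reports to EMP-9. So EMP-1's skip-level manager is EMP-9.

EMP-9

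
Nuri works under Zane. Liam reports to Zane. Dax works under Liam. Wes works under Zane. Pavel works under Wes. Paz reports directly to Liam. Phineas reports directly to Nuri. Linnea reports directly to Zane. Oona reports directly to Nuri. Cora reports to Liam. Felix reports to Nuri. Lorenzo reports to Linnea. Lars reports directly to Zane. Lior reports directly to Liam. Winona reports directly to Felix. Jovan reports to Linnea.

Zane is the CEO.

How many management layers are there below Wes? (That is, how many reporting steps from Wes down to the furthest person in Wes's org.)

The longest chain under Wes runs Wes → Pavel, which is 1 level below Wes.

1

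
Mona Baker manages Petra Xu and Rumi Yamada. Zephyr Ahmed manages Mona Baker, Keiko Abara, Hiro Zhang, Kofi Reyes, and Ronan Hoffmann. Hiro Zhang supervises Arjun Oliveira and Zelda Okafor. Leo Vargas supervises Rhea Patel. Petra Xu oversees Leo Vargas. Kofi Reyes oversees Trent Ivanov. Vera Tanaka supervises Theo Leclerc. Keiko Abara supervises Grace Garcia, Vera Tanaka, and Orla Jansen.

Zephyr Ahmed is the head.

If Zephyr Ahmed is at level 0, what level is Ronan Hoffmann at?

1

Chain from Ronan Hoffmann up to Zephyr Ahmed: Ronan Hoffmann → Zephyr Ahmed. That is 1 step up, so Ronan Hoffmann is 1 level below Zephyr Ahmed.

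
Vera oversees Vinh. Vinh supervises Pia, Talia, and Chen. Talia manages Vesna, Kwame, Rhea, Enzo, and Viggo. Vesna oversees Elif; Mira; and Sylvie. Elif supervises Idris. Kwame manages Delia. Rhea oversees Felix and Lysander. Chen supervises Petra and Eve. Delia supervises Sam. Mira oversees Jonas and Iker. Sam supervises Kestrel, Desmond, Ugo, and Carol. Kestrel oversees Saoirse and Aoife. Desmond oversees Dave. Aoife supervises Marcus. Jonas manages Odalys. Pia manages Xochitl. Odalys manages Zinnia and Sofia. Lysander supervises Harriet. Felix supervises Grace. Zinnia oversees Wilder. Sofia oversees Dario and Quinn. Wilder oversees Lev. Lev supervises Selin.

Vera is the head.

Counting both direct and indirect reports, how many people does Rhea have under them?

4

Rhea directly manages Lysander, Felix. Under Lysander: Harriet (1). Under Felix: Grace (1). So Rhea's organization is 2 direct reports plus everyone under them: 2 + 2 = 4.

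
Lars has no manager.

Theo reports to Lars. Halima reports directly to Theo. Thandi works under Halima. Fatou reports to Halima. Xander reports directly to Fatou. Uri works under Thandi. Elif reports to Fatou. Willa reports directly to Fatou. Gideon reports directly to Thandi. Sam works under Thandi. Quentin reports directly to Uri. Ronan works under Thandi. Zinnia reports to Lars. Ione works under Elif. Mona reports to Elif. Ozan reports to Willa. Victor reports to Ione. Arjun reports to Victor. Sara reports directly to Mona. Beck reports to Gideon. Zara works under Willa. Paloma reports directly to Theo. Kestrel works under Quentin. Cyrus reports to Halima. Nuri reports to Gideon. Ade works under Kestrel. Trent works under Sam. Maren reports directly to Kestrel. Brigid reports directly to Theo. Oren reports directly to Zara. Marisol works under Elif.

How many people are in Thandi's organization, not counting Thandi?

Thandi directly manages Uri, Gideon, Sam, Ronan. Under Uri: Quentin, Kestrel, Maren, Ade (4). Under Gideon: Nuri, Beck (2). Under Sam: Trent (1). Ronan has no reports. So Thandi's organization is 4 direct reports plus everyone under them: 5 + 3 + 2 + 1 = 11.

11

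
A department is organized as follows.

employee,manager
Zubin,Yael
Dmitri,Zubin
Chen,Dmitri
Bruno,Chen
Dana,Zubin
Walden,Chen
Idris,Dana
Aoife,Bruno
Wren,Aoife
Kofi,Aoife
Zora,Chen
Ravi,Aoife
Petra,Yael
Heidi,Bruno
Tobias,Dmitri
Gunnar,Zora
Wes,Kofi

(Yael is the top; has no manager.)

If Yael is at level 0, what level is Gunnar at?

Chain from Gunnar up to Yael: Gunnar → Zora → Chen → Dmitri → Zubin → Yael. That is 5 steps up, so Gunnar is 5 levels below Yael.

5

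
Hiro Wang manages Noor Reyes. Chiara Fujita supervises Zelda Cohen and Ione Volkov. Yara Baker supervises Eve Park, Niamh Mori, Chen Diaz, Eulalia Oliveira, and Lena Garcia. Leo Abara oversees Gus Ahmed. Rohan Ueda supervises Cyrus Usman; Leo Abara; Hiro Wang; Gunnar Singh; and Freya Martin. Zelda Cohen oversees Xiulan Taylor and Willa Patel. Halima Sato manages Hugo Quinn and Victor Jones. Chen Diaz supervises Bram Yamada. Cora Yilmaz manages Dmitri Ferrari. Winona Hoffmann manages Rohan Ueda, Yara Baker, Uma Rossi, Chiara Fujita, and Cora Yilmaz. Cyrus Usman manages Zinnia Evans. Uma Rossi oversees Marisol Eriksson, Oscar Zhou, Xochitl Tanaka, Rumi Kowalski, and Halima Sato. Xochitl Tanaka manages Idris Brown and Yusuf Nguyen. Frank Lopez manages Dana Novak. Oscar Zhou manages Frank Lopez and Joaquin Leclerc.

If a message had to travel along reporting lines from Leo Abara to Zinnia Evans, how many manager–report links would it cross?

3

Leo Abara is 1 level below Rohan Ueda, and Zinnia Evans is 2 levels below Rohan Ueda (their lowest common manager). The shortest path runs up from Leo Abara to Rohan Ueda and back down to Zinnia Evans: 1 + 2 = 3 links.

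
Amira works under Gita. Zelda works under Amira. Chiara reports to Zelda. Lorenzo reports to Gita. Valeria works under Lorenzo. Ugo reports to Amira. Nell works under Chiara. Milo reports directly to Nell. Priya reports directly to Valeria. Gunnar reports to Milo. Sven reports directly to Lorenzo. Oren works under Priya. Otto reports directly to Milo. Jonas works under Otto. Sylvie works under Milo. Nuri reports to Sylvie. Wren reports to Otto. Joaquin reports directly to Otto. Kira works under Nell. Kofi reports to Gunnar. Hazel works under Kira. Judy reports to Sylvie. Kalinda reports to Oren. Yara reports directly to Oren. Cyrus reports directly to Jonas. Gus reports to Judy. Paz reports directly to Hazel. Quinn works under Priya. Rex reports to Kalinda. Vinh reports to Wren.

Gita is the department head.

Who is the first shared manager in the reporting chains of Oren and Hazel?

Oren's chain of managers is Priya, Valeria, Lorenzo, Gita. Hazel's chain of managers is Kira, Nell, Chiara, Zelda, Amira, Gita. The first manager that appears in both chains is Gita.

Gita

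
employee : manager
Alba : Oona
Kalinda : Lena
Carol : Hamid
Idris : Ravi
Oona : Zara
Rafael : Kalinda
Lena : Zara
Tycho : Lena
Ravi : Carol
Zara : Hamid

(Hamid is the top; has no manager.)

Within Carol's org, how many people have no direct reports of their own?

The only person in Carol's organization with no one reporting to them is Idris. That is 1.

1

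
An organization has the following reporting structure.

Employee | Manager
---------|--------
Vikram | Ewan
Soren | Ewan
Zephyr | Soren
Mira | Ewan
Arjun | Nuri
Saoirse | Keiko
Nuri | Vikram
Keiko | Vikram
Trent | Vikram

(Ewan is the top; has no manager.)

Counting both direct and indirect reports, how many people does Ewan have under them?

Ewan directly manages Vikram, Soren, Mira. Under Vikram: Trent, Nuri, Arjun, Keiko, Saoirse (5). Under Soren: Zephyr (1). Mira has no reports. So Ewan's organization is 3 direct reports plus everyone under them: 6 + 2 + 1 = 9.

9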